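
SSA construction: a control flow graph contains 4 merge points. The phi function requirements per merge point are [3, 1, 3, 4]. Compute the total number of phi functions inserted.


Total phi functions = sum of phi functions at each join node
= 3 + 1 + 3 + 4 = 11

11


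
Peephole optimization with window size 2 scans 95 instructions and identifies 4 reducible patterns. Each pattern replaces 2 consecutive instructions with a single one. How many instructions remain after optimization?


Each match removes 1 instructions.
Total removed = 4 * 1 = 4
Remaining = 95 - 4 = 91

91


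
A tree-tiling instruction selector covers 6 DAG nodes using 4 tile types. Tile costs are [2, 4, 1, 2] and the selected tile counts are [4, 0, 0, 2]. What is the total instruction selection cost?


Total cost = sum(count_i * cost_i)
= 4*2 + 0*4 + 0*1 + 2*2
= 12

12


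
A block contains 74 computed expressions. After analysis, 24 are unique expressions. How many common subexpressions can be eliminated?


CSE count = total expressions - unique expressions
= 74 - 24 = 50

50


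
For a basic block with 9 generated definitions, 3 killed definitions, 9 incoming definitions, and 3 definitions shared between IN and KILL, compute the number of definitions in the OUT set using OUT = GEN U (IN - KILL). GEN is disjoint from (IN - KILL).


IN - KILL: 9 - 3 = 6 surviving definitions
OUT = GEN + surviving = 9 + 6 = 15

15


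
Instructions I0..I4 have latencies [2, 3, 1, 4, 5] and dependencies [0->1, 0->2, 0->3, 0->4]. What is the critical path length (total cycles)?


Compute longest path through dependency graph: dist(Ik) = max over predecessors of dist + latency(Ik).
dist(I0) = latency 2 = 2
dist(I1) = dist(I0) + 3 = 2 + 3 = 5
dist(I2) = dist(I0) + 1 = 2 + 1 = 3
dist(I3) = dist(I0) + 4 = 2 + 4 = 6
dist(I4) = dist(I0) + 5 = 2 + 5 = 7
Critical path = max dist = 7

7


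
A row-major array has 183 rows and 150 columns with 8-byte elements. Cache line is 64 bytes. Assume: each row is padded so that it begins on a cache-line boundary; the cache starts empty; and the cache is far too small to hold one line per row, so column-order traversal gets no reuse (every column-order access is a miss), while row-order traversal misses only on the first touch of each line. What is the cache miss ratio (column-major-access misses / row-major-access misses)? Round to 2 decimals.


Each row occupies 150 * 8 = 1200 bytes and starts on a line boundary, so it spans ceil(1200 / 64) = 19 cache lines.
Row-major traversal misses (one per line touched): 183 * ceil(150 * 8 / 64) = 3477
Column-major traversal misses (no reuse, every access misses): 183 * 150 = 27450
Ratio = 27450 / 3477 = 7.89

7.89


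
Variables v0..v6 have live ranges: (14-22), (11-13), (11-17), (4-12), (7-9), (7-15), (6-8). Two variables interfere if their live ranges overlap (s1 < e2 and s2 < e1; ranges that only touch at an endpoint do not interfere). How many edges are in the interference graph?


Check all pairs for overlapping intervals.
Two intervals (s1,e1) and (s2,e2) overlap if s1 < e2 and s2 < e1.
v0 (14-22) vs v1..v6: overlaps v2, v5 -> 2
v1 (11-13) vs v2..v6: overlaps v2, v3, v5 -> 3
v2 (11-17) vs v3..v6: overlaps v3, v5 -> 2
v3 (4-12) vs v4..v6: overlaps v4, v5, v6 -> 3
v4 (7-9) vs v5..v6: overlaps v5, v6 -> 2
v5 (7-15) vs v6: overlaps v6 -> 1
Total overlapping pairs = 2 + 3 + 2 + 3 + 2 + 1 = 13

13


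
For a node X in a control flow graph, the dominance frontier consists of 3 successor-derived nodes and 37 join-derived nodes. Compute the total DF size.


DF(X) = direct successor contributions + join point contributions
= 3 + 37 = 40

40


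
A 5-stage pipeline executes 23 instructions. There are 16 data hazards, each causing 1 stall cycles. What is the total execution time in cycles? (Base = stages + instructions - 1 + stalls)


Base cycles = 5 + 23 - 1 = 27
Total stalls = 16 * 1 = 16
Total = 27 + 16 = 43

43


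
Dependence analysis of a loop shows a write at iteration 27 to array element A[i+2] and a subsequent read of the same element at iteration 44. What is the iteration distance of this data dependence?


Distance = read iteration - write iteration
= 44 - 27 = 17

17


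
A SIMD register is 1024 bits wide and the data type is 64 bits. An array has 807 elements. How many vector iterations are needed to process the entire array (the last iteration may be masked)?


Width = 1024 / 64 = 16 elements per vector op
Iterations = ceil(807 / 16) = 51

51


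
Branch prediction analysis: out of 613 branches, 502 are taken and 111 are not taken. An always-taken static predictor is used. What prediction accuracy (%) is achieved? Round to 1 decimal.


Predictor: always-taken
Correct predictions = 502
Accuracy = 502 / 613 * 100 = 81.9%

81.9


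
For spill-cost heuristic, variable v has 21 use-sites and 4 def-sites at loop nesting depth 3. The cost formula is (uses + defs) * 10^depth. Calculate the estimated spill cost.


uses + defs = 21 + 4 = 25
10^3 = 1000
Spill cost = 25 * 1000 = 25000

25000


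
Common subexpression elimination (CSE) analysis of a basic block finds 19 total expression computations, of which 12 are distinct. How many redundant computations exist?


CSE count = total expressions - unique expressions
= 19 - 12 = 7

7


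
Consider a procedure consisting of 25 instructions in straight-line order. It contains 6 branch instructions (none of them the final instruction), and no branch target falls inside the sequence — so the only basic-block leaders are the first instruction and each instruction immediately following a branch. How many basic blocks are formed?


With no in-sequence branch targets, the leaders are the first instruction plus the instruction after each branch.
Number of basic blocks = branches + 1
= 6 + 1 = 7

7


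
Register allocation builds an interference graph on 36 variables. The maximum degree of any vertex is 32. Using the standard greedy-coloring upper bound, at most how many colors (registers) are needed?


Greedy coloring never needs more than (max_degree + 1) colors: when coloring a vertex, at most max_degree neighbors are already colored.
Upper bound = 32 + 1 = 33

33


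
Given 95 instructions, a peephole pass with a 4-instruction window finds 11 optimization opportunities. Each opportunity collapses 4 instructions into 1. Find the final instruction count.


Each match removes 3 instructions.
Total removed = 11 * 3 = 33
Remaining = 95 - 33 = 62

62


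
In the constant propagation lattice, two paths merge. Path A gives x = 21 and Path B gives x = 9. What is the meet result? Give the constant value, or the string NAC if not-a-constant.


Meet operation: if both paths give the same constant, result is that constant; if they differ, result is NAC (not-a-constant).
Path A: 21, Path B: 9 -> differ
Result: not-a-constant -> NAC

NAC


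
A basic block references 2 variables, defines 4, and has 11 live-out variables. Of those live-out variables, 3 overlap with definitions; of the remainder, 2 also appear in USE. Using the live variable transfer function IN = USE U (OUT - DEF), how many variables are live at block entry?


OUT - DEF: 11 - 3 = 8
|IN| = |USE| + |OUT - DEF| - |USE ∩ (OUT - DEF)| = 2 + 8 - 2 = 8

8


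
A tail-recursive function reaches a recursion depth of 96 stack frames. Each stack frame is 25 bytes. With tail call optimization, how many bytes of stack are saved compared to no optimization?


Without TCO: 96 * 25 = 2400 bytes
With TCO: reuse 1 frame = 25 bytes
Savings = 2400 - 25 = 2375

2375


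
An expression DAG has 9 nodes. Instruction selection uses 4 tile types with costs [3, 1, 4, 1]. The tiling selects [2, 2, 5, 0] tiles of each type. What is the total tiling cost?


Total cost = sum(count_i * cost_i)
= 2*3 + 2*1 + 5*4 + 0*1
= 28

28


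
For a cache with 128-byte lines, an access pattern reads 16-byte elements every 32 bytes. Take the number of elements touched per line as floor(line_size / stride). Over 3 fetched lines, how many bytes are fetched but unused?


Elements per line = floor(128 / 32) = 4
Bytes used per line = 4 * 16 = 64
Wasted per line = 128 - 64 = 64
Total wasted = 64 * 3 = 192

192


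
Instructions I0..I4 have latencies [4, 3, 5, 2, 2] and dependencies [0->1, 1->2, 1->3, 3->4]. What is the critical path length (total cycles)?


Compute longest path through dependency graph: dist(Ik) = max over predecessors of dist + latency(Ik).
dist(I0) = latency 4 = 4
dist(I1) = dist(I0) + 3 = 4 + 3 = 7
dist(I2) = dist(I1) + 5 = 7 + 5 = 12
dist(I3) = dist(I1) + 2 = 7 + 2 = 9
dist(I4) = dist(I3) + 2 = 9 + 2 = 11
Critical path = max dist = 12

12


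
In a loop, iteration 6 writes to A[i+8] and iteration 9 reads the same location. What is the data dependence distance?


Distance = read iteration - write iteration
= 9 - 6 = 3

3


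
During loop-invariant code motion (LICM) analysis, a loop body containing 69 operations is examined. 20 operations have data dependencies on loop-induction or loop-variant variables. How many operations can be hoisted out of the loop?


Invariant candidates = total - loop-dependent
= 69 - 20 = 49

49


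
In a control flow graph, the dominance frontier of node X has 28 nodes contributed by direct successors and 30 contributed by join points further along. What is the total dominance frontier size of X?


DF(X) = direct successor contributions + join point contributions
= 28 + 30 = 58

58


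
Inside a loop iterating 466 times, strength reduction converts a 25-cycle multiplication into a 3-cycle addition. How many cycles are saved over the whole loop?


Per-iteration saving = 25 - 3 = 22
Total saved = 466 * 22 = 10252

10252


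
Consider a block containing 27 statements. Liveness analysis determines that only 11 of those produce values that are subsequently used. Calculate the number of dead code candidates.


Dead code = total statements - live definitions
= 27 - 11 = 16

16


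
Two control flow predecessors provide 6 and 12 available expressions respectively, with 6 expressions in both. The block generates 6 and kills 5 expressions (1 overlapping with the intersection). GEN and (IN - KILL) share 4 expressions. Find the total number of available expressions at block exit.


IN = intersection of predecessors = 6
IN - KILL = 6 - 1 = 5
|OUT| = |GEN| + |IN - KILL| - |GEN ∩ (IN - KILL)| = 6 + 5 - 4 = 7

7


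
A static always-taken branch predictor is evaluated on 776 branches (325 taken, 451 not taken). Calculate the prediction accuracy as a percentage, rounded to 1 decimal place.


Predictor: always-taken
Correct predictions = 325
Accuracy = 325 / 776 * 100 = 41.9%

41.9


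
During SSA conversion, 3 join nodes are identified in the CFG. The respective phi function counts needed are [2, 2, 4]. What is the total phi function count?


Total phi functions = sum of phi functions at each join node
= 2 + 2 + 4 = 8

8


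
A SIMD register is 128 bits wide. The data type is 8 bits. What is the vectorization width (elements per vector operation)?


Width = SIMD bits / data type bits
= 128 / 8 = 16

16


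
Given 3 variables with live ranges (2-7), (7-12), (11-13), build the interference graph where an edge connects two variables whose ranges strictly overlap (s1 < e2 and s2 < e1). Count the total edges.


Check all pairs for overlapping intervals.
Two intervals (s1,e1) and (s2,e2) overlap if s1 < e2 and s2 < e1.
v0 (2-7) vs v1..v2: overlaps none -> 0
v1 (7-12) vs v2: overlaps v2 -> 1
Total overlapping pairs = 0 + 1 = 1

1


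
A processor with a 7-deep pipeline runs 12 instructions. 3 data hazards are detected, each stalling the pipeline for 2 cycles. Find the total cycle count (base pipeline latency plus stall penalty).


Base cycles = 7 + 12 - 1 = 18
Total stalls = 3 * 2 = 6
Total = 18 + 6 = 24

24


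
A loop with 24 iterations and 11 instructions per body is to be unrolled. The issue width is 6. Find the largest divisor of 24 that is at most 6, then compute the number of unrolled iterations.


Largest divisor of 24 <= 6 is 6
New iterations = 24 / 6 = 4

4


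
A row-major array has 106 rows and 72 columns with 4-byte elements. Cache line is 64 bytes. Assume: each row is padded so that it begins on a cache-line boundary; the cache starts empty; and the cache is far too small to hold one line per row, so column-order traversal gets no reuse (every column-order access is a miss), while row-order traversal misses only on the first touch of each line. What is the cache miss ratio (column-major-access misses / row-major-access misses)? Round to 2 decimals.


Each row occupies 72 * 4 = 288 bytes and starts on a line boundary, so it spans ceil(288 / 64) = 5 cache lines.
Row-major traversal misses (one per line touched): 106 * ceil(72 * 4 / 64) = 530
Column-major traversal misses (no reuse, every access misses): 106 * 72 = 7632
Ratio = 7632 / 530 = 14.4

14.4


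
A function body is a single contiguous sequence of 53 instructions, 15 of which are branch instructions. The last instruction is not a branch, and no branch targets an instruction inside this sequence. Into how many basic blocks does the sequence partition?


With no in-sequence branch targets, the leaders are the first instruction plus the instruction after each branch.
Number of basic blocks = branches + 1
= 15 + 1 = 16

16


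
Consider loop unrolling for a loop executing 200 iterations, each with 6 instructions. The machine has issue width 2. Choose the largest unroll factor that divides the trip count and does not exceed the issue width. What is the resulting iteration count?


Largest divisor of 200 <= 2 is 2
New iterations = 200 / 2 = 100

100


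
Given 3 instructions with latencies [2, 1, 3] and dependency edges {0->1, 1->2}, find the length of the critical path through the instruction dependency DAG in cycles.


Compute longest path through dependency graph: dist(Ik) = max over predecessors of dist + latency(Ik).
dist(I0) = latency 2 = 2
dist(I1) = dist(I0) + 1 = 2 + 1 = 3
dist(I2) = dist(I1) + 3 = 3 + 3 = 6
Critical path = max dist = 6

6


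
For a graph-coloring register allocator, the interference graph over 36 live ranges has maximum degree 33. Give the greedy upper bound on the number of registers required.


Greedy coloring never needs more than (max_degree + 1) colors: when coloring a vertex, at most max_degree neighbors are already colored.
Upper bound = 33 + 1 = 34

34


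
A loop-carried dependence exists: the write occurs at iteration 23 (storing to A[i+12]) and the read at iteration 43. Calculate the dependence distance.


Distance = read iteration - write iteration
= 43 - 23 = 20

20


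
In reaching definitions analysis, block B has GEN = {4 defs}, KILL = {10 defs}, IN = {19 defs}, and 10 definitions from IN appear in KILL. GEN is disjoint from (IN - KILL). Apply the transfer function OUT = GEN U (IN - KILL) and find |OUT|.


IN - KILL: 19 - 10 = 9 surviving definitions
OUT = GEN + surviving = 4 + 9 = 13

13


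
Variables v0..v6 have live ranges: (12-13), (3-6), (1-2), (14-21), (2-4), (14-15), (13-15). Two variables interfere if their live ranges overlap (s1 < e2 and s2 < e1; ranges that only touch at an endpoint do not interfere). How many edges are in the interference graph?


Check all pairs for overlapping intervals.
Two intervals (s1,e1) and (s2,e2) overlap if s1 < e2 and s2 < e1.
v0 (12-13) vs v1..v6: overlaps none -> 0
v1 (3-6) vs v2..v6: overlaps v4 -> 1
v2 (1-2) vs v3..v6: overlaps none -> 0
v3 (14-21) vs v4..v6: overlaps v5, v6 -> 2
v4 (2-4) vs v5..v6: overlaps none -> 0
v5 (14-15) vs v6: overlaps v6 -> 1
Total overlapping pairs = 0 + 1 + 0 + 2 + 0 + 1 = 4

4


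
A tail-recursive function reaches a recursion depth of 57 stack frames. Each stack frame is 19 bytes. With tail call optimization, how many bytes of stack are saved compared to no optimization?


Without TCO: 57 * 19 = 1083 bytes
With TCO: reuse 1 frame = 19 bytes
Savings = 1083 - 19 = 1064

1064


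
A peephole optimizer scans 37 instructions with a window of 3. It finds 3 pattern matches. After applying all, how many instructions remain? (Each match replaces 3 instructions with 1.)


Each match removes 2 instructions.
Total removed = 3 * 2 = 6
Remaining = 37 - 6 = 31

31


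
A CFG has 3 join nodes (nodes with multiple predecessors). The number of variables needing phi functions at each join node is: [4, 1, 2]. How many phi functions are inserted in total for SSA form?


Total phi functions = sum of phi functions at each join node
= 4 + 1 + 2 = 7

7


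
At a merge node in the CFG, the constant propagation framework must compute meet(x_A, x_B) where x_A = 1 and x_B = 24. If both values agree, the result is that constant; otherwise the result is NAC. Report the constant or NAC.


Meet operation: if both paths give the same constant, result is that constant; if they differ, result is NAC (not-a-constant).
Path A: 1, Path B: 24 -> differ
Result: not-a-constant -> NAC

NAC


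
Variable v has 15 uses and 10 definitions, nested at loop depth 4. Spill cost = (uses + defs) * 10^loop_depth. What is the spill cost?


uses + defs = 15 + 10 = 25
10^4 = 10000
Spill cost = 25 * 10000 = 250000

250000


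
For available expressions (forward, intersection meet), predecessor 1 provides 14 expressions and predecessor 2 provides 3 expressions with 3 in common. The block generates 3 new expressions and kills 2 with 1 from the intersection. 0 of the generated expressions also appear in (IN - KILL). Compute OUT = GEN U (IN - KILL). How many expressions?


IN = intersection of predecessors = 3
IN - KILL = 3 - 1 = 2
|OUT| = |GEN| + |IN - KILL| - |GEN ∩ (IN - KILL)| = 3 + 2 - 0 = 5

5


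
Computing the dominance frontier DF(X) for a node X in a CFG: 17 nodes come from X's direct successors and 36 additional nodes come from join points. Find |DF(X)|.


DF(X) = direct successor contributions + join point contributions
= 17 + 36 = 53

53


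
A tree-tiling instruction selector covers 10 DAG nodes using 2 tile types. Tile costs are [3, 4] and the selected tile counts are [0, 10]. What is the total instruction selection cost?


Total cost = sum(count_i * cost_i)
= 0*3 + 10*4
= 40

40


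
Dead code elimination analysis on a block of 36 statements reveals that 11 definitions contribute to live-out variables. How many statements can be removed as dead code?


Dead code = total statements - live definitions
= 36 - 11 = 25

25


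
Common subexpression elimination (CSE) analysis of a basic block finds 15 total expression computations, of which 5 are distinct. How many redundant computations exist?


CSE count = total expressions - unique expressions
= 15 - 5 = 10

10


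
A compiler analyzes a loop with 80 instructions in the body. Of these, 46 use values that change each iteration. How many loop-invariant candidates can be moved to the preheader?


Invariant candidates = total - loop-dependent
= 80 - 46 = 34

34


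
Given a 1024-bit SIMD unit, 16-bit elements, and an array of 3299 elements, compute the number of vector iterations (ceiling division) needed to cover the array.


Width = 1024 / 16 = 64 elements per vector op
Iterations = ceil(3299 / 64) = 52

52


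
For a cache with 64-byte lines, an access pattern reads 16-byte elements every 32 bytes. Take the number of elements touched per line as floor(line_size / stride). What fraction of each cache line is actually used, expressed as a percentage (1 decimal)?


Elements per cache line = floor(64 / 32) = 2
Bytes used = 2 * 16 = 32
Utilization = 32 / 64 * 100 = 50.0%

50.0


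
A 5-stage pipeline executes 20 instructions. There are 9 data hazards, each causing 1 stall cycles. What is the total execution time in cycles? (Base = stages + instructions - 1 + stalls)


Base cycles = 5 + 20 - 1 = 24
Total stalls = 9 * 1 = 9
Total = 24 + 9 = 33

33


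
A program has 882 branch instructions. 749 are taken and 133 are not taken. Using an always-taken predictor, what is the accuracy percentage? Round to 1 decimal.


Predictor: always-taken
Correct predictions = 749
Accuracy = 749 / 882 * 100 = 84.9%

84.9


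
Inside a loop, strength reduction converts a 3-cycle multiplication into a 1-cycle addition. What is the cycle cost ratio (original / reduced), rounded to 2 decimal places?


Ratio = mult_cost / add_cost = 3 / 1 = 3.0

3.0


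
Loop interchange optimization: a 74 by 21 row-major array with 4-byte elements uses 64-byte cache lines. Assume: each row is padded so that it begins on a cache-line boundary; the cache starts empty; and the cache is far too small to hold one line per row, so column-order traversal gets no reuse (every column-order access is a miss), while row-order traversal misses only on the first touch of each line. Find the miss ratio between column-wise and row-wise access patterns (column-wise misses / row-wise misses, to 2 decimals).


Each row occupies 21 * 4 = 84 bytes and starts on a line boundary, so it spans ceil(84 / 64) = 2 cache lines.
Row-major traversal misses (one per line touched): 74 * ceil(21 * 4 / 64) = 148
Column-major traversal misses (no reuse, every access misses): 74 * 21 = 1554
Ratio = 1554 / 148 = 10.5

10.5


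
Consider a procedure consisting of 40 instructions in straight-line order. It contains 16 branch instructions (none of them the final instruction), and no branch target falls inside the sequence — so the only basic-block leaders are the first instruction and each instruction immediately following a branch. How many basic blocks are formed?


With no in-sequence branch targets, the leaders are the first instruction plus the instruction after each branch.
Number of basic blocks = branches + 1
= 16 + 1 = 17

17


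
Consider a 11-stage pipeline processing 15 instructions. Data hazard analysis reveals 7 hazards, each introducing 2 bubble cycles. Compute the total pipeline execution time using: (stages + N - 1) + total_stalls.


Base cycles = 11 + 15 - 1 = 25
Total stalls = 7 * 2 = 14
Total = 25 + 14 = 39

39


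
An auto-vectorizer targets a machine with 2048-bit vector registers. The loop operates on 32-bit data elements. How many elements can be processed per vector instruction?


Width = SIMD bits / data type bits
= 2048 / 32 = 64

64


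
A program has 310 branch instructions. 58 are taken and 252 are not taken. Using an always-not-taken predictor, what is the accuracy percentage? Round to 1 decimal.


Predictor: always-not-taken
Correct predictions = 252
Accuracy = 252 / 310 * 100 = 81.3%

81.3


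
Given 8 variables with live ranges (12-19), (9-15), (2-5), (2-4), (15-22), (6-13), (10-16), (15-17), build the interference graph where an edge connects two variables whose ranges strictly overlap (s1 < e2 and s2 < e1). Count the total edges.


Check all pairs for overlapping intervals.
Two intervals (s1,e1) and (s2,e2) overlap if s1 < e2 and s2 < e1.
v0 (12-19) vs v1..v7: overlaps v1, v4, v5, v6, v7 -> 5
v1 (9-15) vs v2..v7: overlaps v5, v6 -> 2
v2 (2-5) vs v3..v7: overlaps v3 -> 1
v3 (2-4) vs v4..v7: overlaps none -> 0
v4 (15-22) vs v5..v7: overlaps v6, v7 -> 2
v5 (6-13) vs v6..v7: overlaps v6 -> 1
v6 (10-16) vs v7: overlaps v7 -> 1
Total overlapping pairs = 5 + 2 + 1 + 0 + 2 + 1 + 1 = 12

12


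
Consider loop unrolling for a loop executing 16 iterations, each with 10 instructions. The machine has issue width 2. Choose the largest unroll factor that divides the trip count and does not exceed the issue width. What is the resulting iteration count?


Largest divisor of 16 <= 2 is 2
New iterations = 16 / 2 = 8

8


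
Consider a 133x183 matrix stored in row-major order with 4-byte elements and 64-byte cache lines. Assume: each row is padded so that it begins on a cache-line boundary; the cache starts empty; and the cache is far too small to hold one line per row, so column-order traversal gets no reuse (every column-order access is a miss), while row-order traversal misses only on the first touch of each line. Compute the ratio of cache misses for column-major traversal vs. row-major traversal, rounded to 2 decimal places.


Each row occupies 183 * 4 = 732 bytes and starts on a line boundary, so it spans ceil(732 / 64) = 12 cache lines.
Row-major traversal misses (one per line touched): 133 * ceil(183 * 4 / 64) = 1596
Column-major traversal misses (no reuse, every access misses): 133 * 183 = 24339
Ratio = 24339 / 1596 = 15.25

15.25


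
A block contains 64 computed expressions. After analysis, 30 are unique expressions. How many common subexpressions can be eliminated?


CSE count = total expressions - unique expressions
= 64 - 30 = 34

34


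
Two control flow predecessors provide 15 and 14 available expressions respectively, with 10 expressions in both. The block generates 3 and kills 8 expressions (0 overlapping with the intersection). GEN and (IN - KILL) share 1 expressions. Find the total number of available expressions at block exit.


IN = intersection of predecessors = 10
IN - KILL = 10 - 0 = 10
|OUT| = |GEN| + |IN - KILL| - |GEN ∩ (IN - KILL)| = 3 + 10 - 1 = 12

12


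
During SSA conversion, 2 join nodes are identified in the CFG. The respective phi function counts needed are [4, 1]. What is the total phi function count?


Total phi functions = sum of phi functions at each join node
= 4 + 1 = 5

5


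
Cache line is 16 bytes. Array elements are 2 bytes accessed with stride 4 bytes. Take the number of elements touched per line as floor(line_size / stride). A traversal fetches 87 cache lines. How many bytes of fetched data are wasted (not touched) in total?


Elements per line = floor(16 / 4) = 4
Bytes used per line = 4 * 2 = 8
Wasted per line = 16 - 8 = 8
Total wasted = 8 * 87 = 696

696


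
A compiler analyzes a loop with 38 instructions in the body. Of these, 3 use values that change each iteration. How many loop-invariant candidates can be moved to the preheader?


Invariant candidates = total - loop-dependent
= 38 - 3 = 35

35


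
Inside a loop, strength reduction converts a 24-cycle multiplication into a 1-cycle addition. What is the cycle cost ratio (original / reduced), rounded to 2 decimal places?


Ratio = mult_cost / add_cost = 24 / 1 = 24.0

24.0


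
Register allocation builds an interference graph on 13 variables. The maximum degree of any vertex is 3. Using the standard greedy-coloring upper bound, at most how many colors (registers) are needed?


Greedy coloring never needs more than (max_degree + 1) colors: when coloring a vertex, at most max_degree neighbors are already colored.
Upper bound = 3 + 1 = 4

4


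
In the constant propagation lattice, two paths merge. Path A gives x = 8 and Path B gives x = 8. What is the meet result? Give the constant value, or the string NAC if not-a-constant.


Meet operation: if both paths give the same constant, result is that constant; if they differ, result is NAC (not-a-constant).
Path A: 8, Path B: 8 -> equal
Result: constant -> 8

8


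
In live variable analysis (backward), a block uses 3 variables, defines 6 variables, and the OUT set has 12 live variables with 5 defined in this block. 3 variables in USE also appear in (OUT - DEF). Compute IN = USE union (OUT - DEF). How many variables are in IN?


OUT - DEF: 12 - 5 = 7
|IN| = |USE| + |OUT - DEF| - |USE ∩ (OUT - DEF)| = 3 + 7 - 3 = 7

7


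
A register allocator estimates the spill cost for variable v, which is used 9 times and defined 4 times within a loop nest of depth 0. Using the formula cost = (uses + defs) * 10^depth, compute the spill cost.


uses + defs = 9 + 4 = 13
10^0 = 1
Spill cost = 13 * 1 = 13

13


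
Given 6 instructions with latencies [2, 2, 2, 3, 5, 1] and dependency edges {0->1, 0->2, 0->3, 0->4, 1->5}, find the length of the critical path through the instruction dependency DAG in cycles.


Compute longest path through dependency graph: dist(Ik) = max over predecessors of dist + latency(Ik).
dist(I0) = latency 2 = 2
dist(I1) = dist(I0) + 2 = 2 + 2 = 4
dist(I2) = dist(I0) + 2 = 2 + 2 = 4
dist(I3) = dist(I0) + 3 = 2 + 3 = 5
dist(I4) = dist(I0) + 5 = 2 + 5 = 7
dist(I5) = dist(I1) + 1 = 4 + 1 = 5
Critical path = max dist = 7

7


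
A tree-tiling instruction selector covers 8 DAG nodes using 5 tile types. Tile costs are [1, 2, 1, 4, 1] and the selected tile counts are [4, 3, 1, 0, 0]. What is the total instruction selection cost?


Total cost = sum(count_i * cost_i)
= 4*1 + 3*2 + 1*1 + 0*4 + 0*1
= 11

11


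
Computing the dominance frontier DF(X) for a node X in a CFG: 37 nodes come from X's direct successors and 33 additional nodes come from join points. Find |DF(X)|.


DF(X) = direct successor contributions + join point contributions
= 37 + 33 = 70

70


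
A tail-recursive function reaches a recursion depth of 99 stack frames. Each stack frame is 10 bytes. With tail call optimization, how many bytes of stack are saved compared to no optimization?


Without TCO: 99 * 10 = 990 bytes
With TCO: reuse 1 frame = 10 bytes
Savings = 990 - 10 = 980

980


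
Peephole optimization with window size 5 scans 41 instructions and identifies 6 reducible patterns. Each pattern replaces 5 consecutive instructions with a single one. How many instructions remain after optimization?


Each match removes 4 instructions.
Total removed = 6 * 4 = 24
Remaining = 41 - 24 = 17

17


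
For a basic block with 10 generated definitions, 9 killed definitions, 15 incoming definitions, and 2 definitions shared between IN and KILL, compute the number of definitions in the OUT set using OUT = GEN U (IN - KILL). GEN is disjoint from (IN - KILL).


IN - KILL: 15 - 2 = 13 surviving definitions
OUT = GEN + surviving = 10 + 13 = 23

23


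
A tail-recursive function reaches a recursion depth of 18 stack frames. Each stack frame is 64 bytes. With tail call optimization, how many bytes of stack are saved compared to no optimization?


Without TCO: 18 * 64 = 1152 bytes
With TCO: reuse 1 frame = 64 bytes
Savings = 1152 - 64 = 1088

1088


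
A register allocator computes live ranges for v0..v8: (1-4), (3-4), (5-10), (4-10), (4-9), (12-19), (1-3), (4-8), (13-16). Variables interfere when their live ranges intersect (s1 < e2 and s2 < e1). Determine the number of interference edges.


Check all pairs for overlapping intervals.
Two intervals (s1,e1) and (s2,e2) overlap if s1 < e2 and s2 < e1.
v0 (1-4) vs v1..v8: overlaps v1, v6 -> 2
v1 (3-4) vs v2..v8: overlaps none -> 0
v2 (5-10) vs v3..v8: overlaps v3, v4, v7 -> 3
v3 (4-10) vs v4..v8: overlaps v4, v7 -> 2
v4 (4-9) vs v5..v8: overlaps v7 -> 1
v5 (12-19) vs v6..v8: overlaps v8 -> 1
v6 (1-3) vs v7..v8: overlaps none -> 0
v7 (4-8) vs v8: overlaps none -> 0
Total overlapping pairs = 2 + 0 + 3 + 2 + 1 + 1 + 0 + 0 = 9

9


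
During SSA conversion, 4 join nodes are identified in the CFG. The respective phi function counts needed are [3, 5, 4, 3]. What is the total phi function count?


Total phi functions = sum of phi functions at each join node
= 3 + 5 + 4 + 3 = 15

15


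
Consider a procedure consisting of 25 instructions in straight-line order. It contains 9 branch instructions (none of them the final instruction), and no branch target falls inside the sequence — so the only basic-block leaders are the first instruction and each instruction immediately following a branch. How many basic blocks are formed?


With no in-sequence branch targets, the leaders are the first instruction plus the instruction after each branch.
Number of basic blocks = branches + 1
= 9 + 1 = 10

10


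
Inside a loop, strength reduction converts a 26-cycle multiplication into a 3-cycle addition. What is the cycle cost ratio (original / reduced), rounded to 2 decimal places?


Ratio = mult_cost / add_cost = 26 / 3 = 8.67

8.67


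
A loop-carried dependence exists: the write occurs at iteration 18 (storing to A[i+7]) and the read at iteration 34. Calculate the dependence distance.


Distance = read iteration - write iteration
= 34 - 18 = 16

16


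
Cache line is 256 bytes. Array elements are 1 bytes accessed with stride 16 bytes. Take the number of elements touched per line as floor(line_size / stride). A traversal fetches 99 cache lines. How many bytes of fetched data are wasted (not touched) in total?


Elements per line = floor(256 / 16) = 16
Bytes used per line = 16 * 1 = 16
Wasted per line = 256 - 16 = 240
Total wasted = 240 * 99 = 23760

23760


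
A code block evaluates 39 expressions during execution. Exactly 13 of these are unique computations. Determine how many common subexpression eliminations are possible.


CSE count = total expressions - unique expressions
= 39 - 13 = 26

26


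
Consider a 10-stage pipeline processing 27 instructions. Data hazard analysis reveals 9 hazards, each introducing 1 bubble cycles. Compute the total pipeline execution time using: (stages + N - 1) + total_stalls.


Base cycles = 10 + 27 - 1 = 36
Total stalls = 9 * 1 = 9
Total = 36 + 9 = 45

45


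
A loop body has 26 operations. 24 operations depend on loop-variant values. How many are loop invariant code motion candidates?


Invariant candidates = total - loop-dependent
= 26 - 24 = 2

2


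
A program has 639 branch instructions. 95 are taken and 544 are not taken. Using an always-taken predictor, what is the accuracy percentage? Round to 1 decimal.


Predictor: always-taken
Correct predictions = 95
Accuracy = 95 / 639 * 100 = 14.9%

14.9


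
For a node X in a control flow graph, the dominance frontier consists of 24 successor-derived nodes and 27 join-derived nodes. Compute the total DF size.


DF(X) = direct successor contributions + join point contributions
= 24 + 27 = 51

51


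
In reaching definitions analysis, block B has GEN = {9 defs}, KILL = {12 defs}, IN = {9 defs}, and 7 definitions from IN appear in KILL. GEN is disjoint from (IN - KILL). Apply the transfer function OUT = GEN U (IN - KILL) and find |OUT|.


IN - KILL: 9 - 7 = 2 surviving definitions
OUT = GEN + surviving = 9 + 2 = 11

11


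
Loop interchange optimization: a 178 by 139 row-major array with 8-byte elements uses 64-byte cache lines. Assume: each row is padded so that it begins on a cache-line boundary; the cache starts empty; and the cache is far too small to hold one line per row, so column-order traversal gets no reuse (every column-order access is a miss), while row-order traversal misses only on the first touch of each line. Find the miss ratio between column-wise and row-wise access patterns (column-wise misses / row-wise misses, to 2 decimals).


Each row occupies 139 * 8 = 1112 bytes and starts on a line boundary, so it spans ceil(1112 / 64) = 18 cache lines.
Row-major traversal misses (one per line touched): 178 * ceil(139 * 8 / 64) = 3204
Column-major traversal misses (no reuse, every access misses): 178 * 139 = 24742
Ratio = 24742 / 3204 = 7.72

7.72


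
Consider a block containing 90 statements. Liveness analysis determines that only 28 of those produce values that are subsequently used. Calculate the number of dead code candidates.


Dead code = total statements - live definitions
= 90 - 28 = 62

62


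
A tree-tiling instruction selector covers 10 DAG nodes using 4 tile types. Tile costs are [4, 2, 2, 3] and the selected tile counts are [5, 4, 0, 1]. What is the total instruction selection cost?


Total cost = sum(count_i * cost_i)
= 5*4 + 4*2 + 0*2 + 1*3
= 31

31


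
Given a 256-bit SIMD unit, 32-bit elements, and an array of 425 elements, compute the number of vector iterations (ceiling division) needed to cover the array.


Width = 256 / 32 = 8 elements per vector op
Iterations = ceil(425 / 8) = 54

54


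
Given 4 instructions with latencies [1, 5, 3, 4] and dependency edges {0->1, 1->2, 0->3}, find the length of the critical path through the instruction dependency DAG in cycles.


Compute longest path through dependency graph: dist(Ik) = max over predecessors of dist + latency(Ik).
dist(I0) = latency 1 = 1
dist(I1) = dist(I0) + 5 = 1 + 5 = 6
dist(I2) = dist(I1) + 3 = 6 + 3 = 9
dist(I3) = dist(I0) + 4 = 1 + 4 = 5
Critical path = max dist = 9

9


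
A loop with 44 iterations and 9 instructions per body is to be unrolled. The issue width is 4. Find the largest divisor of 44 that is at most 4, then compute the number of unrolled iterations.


Largest divisor of 44 <= 4 is 4
New iterations = 44 / 4 = 11

11


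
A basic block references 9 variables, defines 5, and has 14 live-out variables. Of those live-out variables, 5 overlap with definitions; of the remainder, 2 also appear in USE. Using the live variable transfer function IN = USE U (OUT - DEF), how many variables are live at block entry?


OUT - DEF: 14 - 5 = 9
|IN| = |USE| + |OUT - DEF| - |USE ∩ (OUT - DEF)| = 9 + 9 - 2 = 16

16


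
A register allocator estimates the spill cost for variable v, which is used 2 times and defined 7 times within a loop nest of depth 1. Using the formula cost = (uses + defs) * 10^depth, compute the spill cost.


uses + defs = 2 + 7 = 9
10^1 = 10
Spill cost = 9 * 10 = 90

90


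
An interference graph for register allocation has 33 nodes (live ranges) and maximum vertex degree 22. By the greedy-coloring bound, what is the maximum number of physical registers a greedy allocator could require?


Greedy coloring never needs more than (max_degree + 1) colors: when coloring a vertex, at most max_degree neighbors are already colored.
Upper bound = 22 + 1 = 23

23


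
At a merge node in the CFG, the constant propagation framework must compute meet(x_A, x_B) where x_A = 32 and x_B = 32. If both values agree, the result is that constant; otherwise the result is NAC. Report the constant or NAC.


Meet operation: if both paths give the same constant, result is that constant; if they differ, result is NAC (not-a-constant).
Path A: 32, Path B: 32 -> equal
Result: constant -> 32

32


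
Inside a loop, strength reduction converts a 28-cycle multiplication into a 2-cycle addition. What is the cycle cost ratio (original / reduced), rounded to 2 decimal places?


Ratio = mult_cost / add_cost = 28 / 2 = 14.0

14.0


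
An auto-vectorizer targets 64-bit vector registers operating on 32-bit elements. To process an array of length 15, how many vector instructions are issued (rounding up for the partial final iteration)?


Width = 64 / 32 = 2 elements per vector op
Iterations = ceil(15 / 2) = 8

8


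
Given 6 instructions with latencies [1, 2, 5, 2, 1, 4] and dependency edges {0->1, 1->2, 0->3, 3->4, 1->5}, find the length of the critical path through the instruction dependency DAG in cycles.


Compute longest path through dependency graph: dist(Ik) = max over predecessors of dist + latency(Ik).
dist(I0) = latency 1 = 1
dist(I1) = dist(I0) + 2 = 1 + 2 = 3
dist(I2) = dist(I1) + 5 = 3 + 5 = 8
dist(I3) = dist(I0) + 2 = 1 + 2 = 3
dist(I4) = dist(I3) + 1 = 3 + 1 = 4
dist(I5) = dist(I1) + 4 = 3 + 4 = 7
Critical path = max dist = 8

8


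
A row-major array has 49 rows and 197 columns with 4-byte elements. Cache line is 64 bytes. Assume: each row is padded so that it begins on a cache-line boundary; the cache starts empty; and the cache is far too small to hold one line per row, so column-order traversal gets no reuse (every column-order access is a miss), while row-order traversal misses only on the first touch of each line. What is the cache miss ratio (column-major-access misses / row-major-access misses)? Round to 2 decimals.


Each row occupies 197 * 4 = 788 bytes and starts on a line boundary, so it spans ceil(788 / 64) = 13 cache lines.
Row-major traversal misses (one per line touched): 49 * ceil(197 * 4 / 64) = 637
Column-major traversal misses (no reuse, every access misses): 49 * 197 = 9653
Ratio = 9653 / 637 = 15.15

15.15


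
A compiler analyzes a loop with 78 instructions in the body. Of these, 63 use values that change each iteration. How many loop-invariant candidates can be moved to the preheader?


Invariant candidates = total - loop-dependent
= 78 - 63 = 15

15
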